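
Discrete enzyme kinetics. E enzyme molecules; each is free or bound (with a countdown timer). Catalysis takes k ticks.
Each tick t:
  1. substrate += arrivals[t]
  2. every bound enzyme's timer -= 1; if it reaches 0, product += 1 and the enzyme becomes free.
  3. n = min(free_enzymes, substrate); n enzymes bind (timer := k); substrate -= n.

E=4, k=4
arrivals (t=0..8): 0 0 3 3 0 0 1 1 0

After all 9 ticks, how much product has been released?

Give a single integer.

t=0: arr=0 -> substrate=0 bound=0 product=0
t=1: arr=0 -> substrate=0 bound=0 product=0
t=2: arr=3 -> substrate=0 bound=3 product=0
t=3: arr=3 -> substrate=2 bound=4 product=0
t=4: arr=0 -> substrate=2 bound=4 product=0
t=5: arr=0 -> substrate=2 bound=4 product=0
t=6: arr=1 -> substrate=0 bound=4 product=3
t=7: arr=1 -> substrate=0 bound=4 product=4
t=8: arr=0 -> substrate=0 bound=4 product=4

Answer: 4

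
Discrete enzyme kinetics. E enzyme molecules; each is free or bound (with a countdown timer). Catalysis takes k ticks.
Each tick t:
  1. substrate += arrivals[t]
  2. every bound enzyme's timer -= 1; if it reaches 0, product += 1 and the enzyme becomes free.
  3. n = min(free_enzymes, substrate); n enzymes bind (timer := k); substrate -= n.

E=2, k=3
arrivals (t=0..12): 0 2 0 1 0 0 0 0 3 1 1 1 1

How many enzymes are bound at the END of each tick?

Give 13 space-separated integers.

Answer: 0 2 2 2 1 1 1 0 2 2 2 2 2

Derivation:
t=0: arr=0 -> substrate=0 bound=0 product=0
t=1: arr=2 -> substrate=0 bound=2 product=0
t=2: arr=0 -> substrate=0 bound=2 product=0
t=3: arr=1 -> substrate=1 bound=2 product=0
t=4: arr=0 -> substrate=0 bound=1 product=2
t=5: arr=0 -> substrate=0 bound=1 product=2
t=6: arr=0 -> substrate=0 bound=1 product=2
t=7: arr=0 -> substrate=0 bound=0 product=3
t=8: arr=3 -> substrate=1 bound=2 product=3
t=9: arr=1 -> substrate=2 bound=2 product=3
t=10: arr=1 -> substrate=3 bound=2 product=3
t=11: arr=1 -> substrate=2 bound=2 product=5
t=12: arr=1 -> substrate=3 bound=2 product=5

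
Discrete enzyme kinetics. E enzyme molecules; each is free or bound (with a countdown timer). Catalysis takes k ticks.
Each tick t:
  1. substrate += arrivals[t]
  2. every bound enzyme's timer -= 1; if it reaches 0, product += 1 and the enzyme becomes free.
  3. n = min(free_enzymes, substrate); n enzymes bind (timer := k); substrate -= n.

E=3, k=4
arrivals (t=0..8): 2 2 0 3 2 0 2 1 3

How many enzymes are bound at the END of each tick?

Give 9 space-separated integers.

t=0: arr=2 -> substrate=0 bound=2 product=0
t=1: arr=2 -> substrate=1 bound=3 product=0
t=2: arr=0 -> substrate=1 bound=3 product=0
t=3: arr=3 -> substrate=4 bound=3 product=0
t=4: arr=2 -> substrate=4 bound=3 product=2
t=5: arr=0 -> substrate=3 bound=3 product=3
t=6: arr=2 -> substrate=5 bound=3 product=3
t=7: arr=1 -> substrate=6 bound=3 product=3
t=8: arr=3 -> substrate=7 bound=3 product=5

Answer: 2 3 3 3 3 3 3 3 3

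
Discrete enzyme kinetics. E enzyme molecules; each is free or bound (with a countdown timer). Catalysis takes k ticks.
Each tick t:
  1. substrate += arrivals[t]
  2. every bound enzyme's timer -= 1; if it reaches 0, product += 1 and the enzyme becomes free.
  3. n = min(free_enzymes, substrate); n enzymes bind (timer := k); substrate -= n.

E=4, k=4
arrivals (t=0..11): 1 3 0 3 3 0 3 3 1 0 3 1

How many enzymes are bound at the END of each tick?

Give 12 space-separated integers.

Answer: 1 4 4 4 4 4 4 4 4 4 4 4

Derivation:
t=0: arr=1 -> substrate=0 bound=1 product=0
t=1: arr=3 -> substrate=0 bound=4 product=0
t=2: arr=0 -> substrate=0 bound=4 product=0
t=3: arr=3 -> substrate=3 bound=4 product=0
t=4: arr=3 -> substrate=5 bound=4 product=1
t=5: arr=0 -> substrate=2 bound=4 product=4
t=6: arr=3 -> substrate=5 bound=4 product=4
t=7: arr=3 -> substrate=8 bound=4 product=4
t=8: arr=1 -> substrate=8 bound=4 product=5
t=9: arr=0 -> substrate=5 bound=4 product=8
t=10: arr=3 -> substrate=8 bound=4 product=8
t=11: arr=1 -> substrate=9 bound=4 product=8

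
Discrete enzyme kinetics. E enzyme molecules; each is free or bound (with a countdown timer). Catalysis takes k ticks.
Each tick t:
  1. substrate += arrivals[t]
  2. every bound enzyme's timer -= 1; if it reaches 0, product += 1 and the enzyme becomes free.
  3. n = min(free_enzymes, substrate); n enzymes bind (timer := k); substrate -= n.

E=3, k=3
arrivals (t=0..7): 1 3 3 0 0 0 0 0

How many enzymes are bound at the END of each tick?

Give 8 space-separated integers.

t=0: arr=1 -> substrate=0 bound=1 product=0
t=1: arr=3 -> substrate=1 bound=3 product=0
t=2: arr=3 -> substrate=4 bound=3 product=0
t=3: arr=0 -> substrate=3 bound=3 product=1
t=4: arr=0 -> substrate=1 bound=3 product=3
t=5: arr=0 -> substrate=1 bound=3 product=3
t=6: arr=0 -> substrate=0 bound=3 product=4
t=7: arr=0 -> substrate=0 bound=1 product=6

Answer: 1 3 3 3 3 3 3 1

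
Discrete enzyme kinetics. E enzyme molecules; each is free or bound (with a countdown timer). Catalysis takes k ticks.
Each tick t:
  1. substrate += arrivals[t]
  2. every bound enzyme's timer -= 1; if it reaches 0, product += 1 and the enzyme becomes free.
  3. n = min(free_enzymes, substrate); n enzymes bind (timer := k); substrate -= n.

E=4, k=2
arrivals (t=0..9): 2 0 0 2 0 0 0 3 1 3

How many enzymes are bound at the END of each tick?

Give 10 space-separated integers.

Answer: 2 2 0 2 2 0 0 3 4 4

Derivation:
t=0: arr=2 -> substrate=0 bound=2 product=0
t=1: arr=0 -> substrate=0 bound=2 product=0
t=2: arr=0 -> substrate=0 bound=0 product=2
t=3: arr=2 -> substrate=0 bound=2 product=2
t=4: arr=0 -> substrate=0 bound=2 product=2
t=5: arr=0 -> substrate=0 bound=0 product=4
t=6: arr=0 -> substrate=0 bound=0 product=4
t=7: arr=3 -> substrate=0 bound=3 product=4
t=8: arr=1 -> substrate=0 bound=4 product=4
t=9: arr=3 -> substrate=0 bound=4 product=7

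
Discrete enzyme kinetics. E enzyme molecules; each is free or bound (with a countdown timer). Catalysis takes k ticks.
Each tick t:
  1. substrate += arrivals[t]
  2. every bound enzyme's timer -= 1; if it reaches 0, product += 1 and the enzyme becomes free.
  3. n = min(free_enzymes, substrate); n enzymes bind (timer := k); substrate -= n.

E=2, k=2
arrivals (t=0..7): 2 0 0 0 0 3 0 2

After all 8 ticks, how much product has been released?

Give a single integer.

Answer: 4

Derivation:
t=0: arr=2 -> substrate=0 bound=2 product=0
t=1: arr=0 -> substrate=0 bound=2 product=0
t=2: arr=0 -> substrate=0 bound=0 product=2
t=3: arr=0 -> substrate=0 bound=0 product=2
t=4: arr=0 -> substrate=0 bound=0 product=2
t=5: arr=3 -> substrate=1 bound=2 product=2
t=6: arr=0 -> substrate=1 bound=2 product=2
t=7: arr=2 -> substrate=1 bound=2 product=4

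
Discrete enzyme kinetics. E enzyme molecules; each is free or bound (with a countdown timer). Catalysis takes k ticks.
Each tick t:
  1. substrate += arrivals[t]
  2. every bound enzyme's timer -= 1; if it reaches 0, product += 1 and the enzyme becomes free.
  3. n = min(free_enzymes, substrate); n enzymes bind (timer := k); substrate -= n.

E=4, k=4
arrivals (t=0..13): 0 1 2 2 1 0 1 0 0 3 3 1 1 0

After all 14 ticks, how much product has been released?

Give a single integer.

t=0: arr=0 -> substrate=0 bound=0 product=0
t=1: arr=1 -> substrate=0 bound=1 product=0
t=2: arr=2 -> substrate=0 bound=3 product=0
t=3: arr=2 -> substrate=1 bound=4 product=0
t=4: arr=1 -> substrate=2 bound=4 product=0
t=5: arr=0 -> substrate=1 bound=4 product=1
t=6: arr=1 -> substrate=0 bound=4 product=3
t=7: arr=0 -> substrate=0 bound=3 product=4
t=8: arr=0 -> substrate=0 bound=3 product=4
t=9: arr=3 -> substrate=1 bound=4 product=5
t=10: arr=3 -> substrate=2 bound=4 product=7
t=11: arr=1 -> substrate=3 bound=4 product=7
t=12: arr=1 -> substrate=4 bound=4 product=7
t=13: arr=0 -> substrate=2 bound=4 product=9

Answer: 9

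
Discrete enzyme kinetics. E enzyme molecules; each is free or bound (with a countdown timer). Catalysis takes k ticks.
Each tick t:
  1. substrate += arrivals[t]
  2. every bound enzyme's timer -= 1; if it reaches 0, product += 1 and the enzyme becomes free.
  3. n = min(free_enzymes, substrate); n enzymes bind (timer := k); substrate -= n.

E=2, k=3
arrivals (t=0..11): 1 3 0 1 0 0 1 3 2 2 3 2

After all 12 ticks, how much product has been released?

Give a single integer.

Answer: 6

Derivation:
t=0: arr=1 -> substrate=0 bound=1 product=0
t=1: arr=3 -> substrate=2 bound=2 product=0
t=2: arr=0 -> substrate=2 bound=2 product=0
t=3: arr=1 -> substrate=2 bound=2 product=1
t=4: arr=0 -> substrate=1 bound=2 product=2
t=5: arr=0 -> substrate=1 bound=2 product=2
t=6: arr=1 -> substrate=1 bound=2 product=3
t=7: arr=3 -> substrate=3 bound=2 product=4
t=8: arr=2 -> substrate=5 bound=2 product=4
t=9: arr=2 -> substrate=6 bound=2 product=5
t=10: arr=3 -> substrate=8 bound=2 product=6
t=11: arr=2 -> substrate=10 bound=2 product=6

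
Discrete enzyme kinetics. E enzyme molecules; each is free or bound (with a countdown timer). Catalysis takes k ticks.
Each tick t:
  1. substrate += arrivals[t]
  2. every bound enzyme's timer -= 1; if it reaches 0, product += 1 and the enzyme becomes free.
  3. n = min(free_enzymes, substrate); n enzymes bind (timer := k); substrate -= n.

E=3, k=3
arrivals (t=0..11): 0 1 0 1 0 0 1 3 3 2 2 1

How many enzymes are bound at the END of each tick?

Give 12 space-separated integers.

t=0: arr=0 -> substrate=0 bound=0 product=0
t=1: arr=1 -> substrate=0 bound=1 product=0
t=2: arr=0 -> substrate=0 bound=1 product=0
t=3: arr=1 -> substrate=0 bound=2 product=0
t=4: arr=0 -> substrate=0 bound=1 product=1
t=5: arr=0 -> substrate=0 bound=1 product=1
t=6: arr=1 -> substrate=0 bound=1 product=2
t=7: arr=3 -> substrate=1 bound=3 product=2
t=8: arr=3 -> substrate=4 bound=3 product=2
t=9: arr=2 -> substrate=5 bound=3 product=3
t=10: arr=2 -> substrate=5 bound=3 product=5
t=11: arr=1 -> substrate=6 bound=3 product=5

Answer: 0 1 1 2 1 1 1 3 3 3 3 3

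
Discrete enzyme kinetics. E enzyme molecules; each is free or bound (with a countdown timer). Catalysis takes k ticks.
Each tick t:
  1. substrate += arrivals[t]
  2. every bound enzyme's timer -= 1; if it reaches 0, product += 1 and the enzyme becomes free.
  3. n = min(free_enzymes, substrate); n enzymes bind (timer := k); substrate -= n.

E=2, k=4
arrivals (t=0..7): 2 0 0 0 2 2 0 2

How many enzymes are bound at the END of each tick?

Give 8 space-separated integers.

t=0: arr=2 -> substrate=0 bound=2 product=0
t=1: arr=0 -> substrate=0 bound=2 product=0
t=2: arr=0 -> substrate=0 bound=2 product=0
t=3: arr=0 -> substrate=0 bound=2 product=0
t=4: arr=2 -> substrate=0 bound=2 product=2
t=5: arr=2 -> substrate=2 bound=2 product=2
t=6: arr=0 -> substrate=2 bound=2 product=2
t=7: arr=2 -> substrate=4 bound=2 product=2

Answer: 2 2 2 2 2 2 2 2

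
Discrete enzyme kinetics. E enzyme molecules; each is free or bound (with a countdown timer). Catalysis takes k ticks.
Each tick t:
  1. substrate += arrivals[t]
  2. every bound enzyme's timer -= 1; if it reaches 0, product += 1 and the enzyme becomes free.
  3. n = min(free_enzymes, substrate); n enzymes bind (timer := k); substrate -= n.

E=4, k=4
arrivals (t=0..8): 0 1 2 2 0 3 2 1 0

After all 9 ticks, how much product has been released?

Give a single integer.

Answer: 4

Derivation:
t=0: arr=0 -> substrate=0 bound=0 product=0
t=1: arr=1 -> substrate=0 bound=1 product=0
t=2: arr=2 -> substrate=0 bound=3 product=0
t=3: arr=2 -> substrate=1 bound=4 product=0
t=4: arr=0 -> substrate=1 bound=4 product=0
t=5: arr=3 -> substrate=3 bound=4 product=1
t=6: arr=2 -> substrate=3 bound=4 product=3
t=7: arr=1 -> substrate=3 bound=4 product=4
t=8: arr=0 -> substrate=3 bound=4 product=4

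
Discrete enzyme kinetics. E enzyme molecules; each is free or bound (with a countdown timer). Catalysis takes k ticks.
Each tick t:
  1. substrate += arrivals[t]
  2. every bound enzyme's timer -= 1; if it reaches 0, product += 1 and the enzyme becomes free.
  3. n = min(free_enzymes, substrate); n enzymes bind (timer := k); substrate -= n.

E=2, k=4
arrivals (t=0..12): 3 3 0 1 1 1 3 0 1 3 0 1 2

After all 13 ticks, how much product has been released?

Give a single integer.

t=0: arr=3 -> substrate=1 bound=2 product=0
t=1: arr=3 -> substrate=4 bound=2 product=0
t=2: arr=0 -> substrate=4 bound=2 product=0
t=3: arr=1 -> substrate=5 bound=2 product=0
t=4: arr=1 -> substrate=4 bound=2 product=2
t=5: arr=1 -> substrate=5 bound=2 product=2
t=6: arr=3 -> substrate=8 bound=2 product=2
t=7: arr=0 -> substrate=8 bound=2 product=2
t=8: arr=1 -> substrate=7 bound=2 product=4
t=9: arr=3 -> substrate=10 bound=2 product=4
t=10: arr=0 -> substrate=10 bound=2 product=4
t=11: arr=1 -> substrate=11 bound=2 product=4
t=12: arr=2 -> substrate=11 bound=2 product=6

Answer: 6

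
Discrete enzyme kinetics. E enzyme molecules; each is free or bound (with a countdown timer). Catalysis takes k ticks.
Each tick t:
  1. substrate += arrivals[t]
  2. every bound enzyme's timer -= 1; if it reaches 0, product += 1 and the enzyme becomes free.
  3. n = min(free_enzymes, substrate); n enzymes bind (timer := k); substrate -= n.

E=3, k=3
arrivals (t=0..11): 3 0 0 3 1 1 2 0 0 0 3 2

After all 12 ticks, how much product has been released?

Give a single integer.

t=0: arr=3 -> substrate=0 bound=3 product=0
t=1: arr=0 -> substrate=0 bound=3 product=0
t=2: arr=0 -> substrate=0 bound=3 product=0
t=3: arr=3 -> substrate=0 bound=3 product=3
t=4: arr=1 -> substrate=1 bound=3 product=3
t=5: arr=1 -> substrate=2 bound=3 product=3
t=6: arr=2 -> substrate=1 bound=3 product=6
t=7: arr=0 -> substrate=1 bound=3 product=6
t=8: arr=0 -> substrate=1 bound=3 product=6
t=9: arr=0 -> substrate=0 bound=1 product=9
t=10: arr=3 -> substrate=1 bound=3 product=9
t=11: arr=2 -> substrate=3 bound=3 product=9

Answer: 9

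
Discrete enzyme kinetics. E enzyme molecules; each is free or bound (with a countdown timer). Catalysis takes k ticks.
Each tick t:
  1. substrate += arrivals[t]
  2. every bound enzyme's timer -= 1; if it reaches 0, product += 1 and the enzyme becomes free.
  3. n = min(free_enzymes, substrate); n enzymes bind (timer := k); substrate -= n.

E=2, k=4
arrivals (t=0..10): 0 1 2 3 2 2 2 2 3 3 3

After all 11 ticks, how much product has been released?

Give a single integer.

t=0: arr=0 -> substrate=0 bound=0 product=0
t=1: arr=1 -> substrate=0 bound=1 product=0
t=2: arr=2 -> substrate=1 bound=2 product=0
t=3: arr=3 -> substrate=4 bound=2 product=0
t=4: arr=2 -> substrate=6 bound=2 product=0
t=5: arr=2 -> substrate=7 bound=2 product=1
t=6: arr=2 -> substrate=8 bound=2 product=2
t=7: arr=2 -> substrate=10 bound=2 product=2
t=8: arr=3 -> substrate=13 bound=2 product=2
t=9: arr=3 -> substrate=15 bound=2 product=3
t=10: arr=3 -> substrate=17 bound=2 product=4

Answer: 4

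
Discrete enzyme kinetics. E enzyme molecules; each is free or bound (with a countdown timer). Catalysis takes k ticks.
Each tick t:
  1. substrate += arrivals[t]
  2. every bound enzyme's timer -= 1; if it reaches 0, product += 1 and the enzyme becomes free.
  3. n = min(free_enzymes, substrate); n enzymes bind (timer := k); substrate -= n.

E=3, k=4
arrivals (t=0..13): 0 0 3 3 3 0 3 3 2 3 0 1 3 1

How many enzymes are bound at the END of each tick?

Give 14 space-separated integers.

Answer: 0 0 3 3 3 3 3 3 3 3 3 3 3 3

Derivation:
t=0: arr=0 -> substrate=0 bound=0 product=0
t=1: arr=0 -> substrate=0 bound=0 product=0
t=2: arr=3 -> substrate=0 bound=3 product=0
t=3: arr=3 -> substrate=3 bound=3 product=0
t=4: arr=3 -> substrate=6 bound=3 product=0
t=5: arr=0 -> substrate=6 bound=3 product=0
t=6: arr=3 -> substrate=6 bound=3 product=3
t=7: arr=3 -> substrate=9 bound=3 product=3
t=8: arr=2 -> substrate=11 bound=3 product=3
t=9: arr=3 -> substrate=14 bound=3 product=3
t=10: arr=0 -> substrate=11 bound=3 product=6
t=11: arr=1 -> substrate=12 bound=3 product=6
t=12: arr=3 -> substrate=15 bound=3 product=6
t=13: arr=1 -> substrate=16 bound=3 product=6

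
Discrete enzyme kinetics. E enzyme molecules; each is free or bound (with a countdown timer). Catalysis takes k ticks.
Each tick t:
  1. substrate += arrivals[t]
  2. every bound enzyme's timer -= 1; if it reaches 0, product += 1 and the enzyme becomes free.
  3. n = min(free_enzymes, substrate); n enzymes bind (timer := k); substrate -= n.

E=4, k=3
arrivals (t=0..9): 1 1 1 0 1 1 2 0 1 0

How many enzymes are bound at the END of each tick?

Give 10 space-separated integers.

Answer: 1 2 3 2 2 2 4 3 3 1

Derivation:
t=0: arr=1 -> substrate=0 bound=1 product=0
t=1: arr=1 -> substrate=0 bound=2 product=0
t=2: arr=1 -> substrate=0 bound=3 product=0
t=3: arr=0 -> substrate=0 bound=2 product=1
t=4: arr=1 -> substrate=0 bound=2 product=2
t=5: arr=1 -> substrate=0 bound=2 product=3
t=6: arr=2 -> substrate=0 bound=4 product=3
t=7: arr=0 -> substrate=0 bound=3 product=4
t=8: arr=1 -> substrate=0 bound=3 product=5
t=9: arr=0 -> substrate=0 bound=1 product=7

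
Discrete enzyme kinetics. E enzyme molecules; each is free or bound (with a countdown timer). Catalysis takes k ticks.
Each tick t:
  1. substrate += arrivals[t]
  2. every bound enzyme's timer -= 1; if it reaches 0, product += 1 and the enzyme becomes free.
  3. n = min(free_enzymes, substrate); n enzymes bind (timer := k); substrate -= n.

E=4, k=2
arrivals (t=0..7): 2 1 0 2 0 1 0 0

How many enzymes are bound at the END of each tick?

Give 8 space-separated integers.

Answer: 2 3 1 2 2 1 1 0

Derivation:
t=0: arr=2 -> substrate=0 bound=2 product=0
t=1: arr=1 -> substrate=0 bound=3 product=0
t=2: arr=0 -> substrate=0 bound=1 product=2
t=3: arr=2 -> substrate=0 bound=2 product=3
t=4: arr=0 -> substrate=0 bound=2 product=3
t=5: arr=1 -> substrate=0 bound=1 product=5
t=6: arr=0 -> substrate=0 bound=1 product=5
t=7: arr=0 -> substrate=0 bound=0 product=6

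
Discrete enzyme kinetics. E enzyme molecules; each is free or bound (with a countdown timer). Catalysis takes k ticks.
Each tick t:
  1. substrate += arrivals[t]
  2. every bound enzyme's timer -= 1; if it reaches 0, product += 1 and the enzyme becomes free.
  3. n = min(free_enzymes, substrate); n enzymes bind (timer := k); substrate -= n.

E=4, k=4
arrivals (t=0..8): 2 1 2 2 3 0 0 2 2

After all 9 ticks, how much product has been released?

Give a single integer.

Answer: 6

Derivation:
t=0: arr=2 -> substrate=0 bound=2 product=0
t=1: arr=1 -> substrate=0 bound=3 product=0
t=2: arr=2 -> substrate=1 bound=4 product=0
t=3: arr=2 -> substrate=3 bound=4 product=0
t=4: arr=3 -> substrate=4 bound=4 product=2
t=5: arr=0 -> substrate=3 bound=4 product=3
t=6: arr=0 -> substrate=2 bound=4 product=4
t=7: arr=2 -> substrate=4 bound=4 product=4
t=8: arr=2 -> substrate=4 bound=4 product=6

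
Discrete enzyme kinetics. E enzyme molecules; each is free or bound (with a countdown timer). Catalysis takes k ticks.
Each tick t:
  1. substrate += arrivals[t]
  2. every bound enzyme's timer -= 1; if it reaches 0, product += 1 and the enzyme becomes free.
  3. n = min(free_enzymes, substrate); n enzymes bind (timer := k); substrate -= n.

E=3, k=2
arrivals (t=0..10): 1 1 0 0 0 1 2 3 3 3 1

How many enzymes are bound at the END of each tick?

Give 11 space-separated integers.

Answer: 1 2 1 0 0 1 3 3 3 3 3

Derivation:
t=0: arr=1 -> substrate=0 bound=1 product=0
t=1: arr=1 -> substrate=0 bound=2 product=0
t=2: arr=0 -> substrate=0 bound=1 product=1
t=3: arr=0 -> substrate=0 bound=0 product=2
t=4: arr=0 -> substrate=0 bound=0 product=2
t=5: arr=1 -> substrate=0 bound=1 product=2
t=6: arr=2 -> substrate=0 bound=3 product=2
t=7: arr=3 -> substrate=2 bound=3 product=3
t=8: arr=3 -> substrate=3 bound=3 product=5
t=9: arr=3 -> substrate=5 bound=3 product=6
t=10: arr=1 -> substrate=4 bound=3 product=8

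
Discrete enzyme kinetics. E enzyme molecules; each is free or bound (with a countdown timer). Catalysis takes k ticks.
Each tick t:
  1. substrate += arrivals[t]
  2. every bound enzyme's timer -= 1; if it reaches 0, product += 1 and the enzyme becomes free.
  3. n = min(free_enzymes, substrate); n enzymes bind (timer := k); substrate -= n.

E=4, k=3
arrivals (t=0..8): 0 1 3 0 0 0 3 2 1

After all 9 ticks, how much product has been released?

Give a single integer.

Answer: 4

Derivation:
t=0: arr=0 -> substrate=0 bound=0 product=0
t=1: arr=1 -> substrate=0 bound=1 product=0
t=2: arr=3 -> substrate=0 bound=4 product=0
t=3: arr=0 -> substrate=0 bound=4 product=0
t=4: arr=0 -> substrate=0 bound=3 product=1
t=5: arr=0 -> substrate=0 bound=0 product=4
t=6: arr=3 -> substrate=0 bound=3 product=4
t=7: arr=2 -> substrate=1 bound=4 product=4
t=8: arr=1 -> substrate=2 bound=4 product=4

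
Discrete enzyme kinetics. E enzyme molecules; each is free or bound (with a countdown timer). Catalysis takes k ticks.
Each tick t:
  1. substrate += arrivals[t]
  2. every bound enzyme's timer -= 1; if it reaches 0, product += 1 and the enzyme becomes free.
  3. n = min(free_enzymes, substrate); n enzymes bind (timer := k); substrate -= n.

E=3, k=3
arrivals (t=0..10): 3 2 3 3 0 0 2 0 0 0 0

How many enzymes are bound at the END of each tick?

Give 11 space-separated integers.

t=0: arr=3 -> substrate=0 bound=3 product=0
t=1: arr=2 -> substrate=2 bound=3 product=0
t=2: arr=3 -> substrate=5 bound=3 product=0
t=3: arr=3 -> substrate=5 bound=3 product=3
t=4: arr=0 -> substrate=5 bound=3 product=3
t=5: arr=0 -> substrate=5 bound=3 product=3
t=6: arr=2 -> substrate=4 bound=3 product=6
t=7: arr=0 -> substrate=4 bound=3 product=6
t=8: arr=0 -> substrate=4 bound=3 product=6
t=9: arr=0 -> substrate=1 bound=3 product=9
t=10: arr=0 -> substrate=1 bound=3 product=9

Answer: 3 3 3 3 3 3 3 3 3 3 3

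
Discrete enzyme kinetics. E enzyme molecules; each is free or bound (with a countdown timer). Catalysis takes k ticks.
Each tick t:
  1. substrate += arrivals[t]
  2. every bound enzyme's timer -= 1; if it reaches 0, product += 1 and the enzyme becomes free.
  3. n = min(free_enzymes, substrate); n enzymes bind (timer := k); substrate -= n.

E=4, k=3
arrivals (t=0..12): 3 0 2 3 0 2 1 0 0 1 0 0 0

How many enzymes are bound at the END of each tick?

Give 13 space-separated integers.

t=0: arr=3 -> substrate=0 bound=3 product=0
t=1: arr=0 -> substrate=0 bound=3 product=0
t=2: arr=2 -> substrate=1 bound=4 product=0
t=3: arr=3 -> substrate=1 bound=4 product=3
t=4: arr=0 -> substrate=1 bound=4 product=3
t=5: arr=2 -> substrate=2 bound=4 product=4
t=6: arr=1 -> substrate=0 bound=4 product=7
t=7: arr=0 -> substrate=0 bound=4 product=7
t=8: arr=0 -> substrate=0 bound=3 product=8
t=9: arr=1 -> substrate=0 bound=1 product=11
t=10: arr=0 -> substrate=0 bound=1 product=11
t=11: arr=0 -> substrate=0 bound=1 product=11
t=12: arr=0 -> substrate=0 bound=0 product=12

Answer: 3 3 4 4 4 4 4 4 3 1 1 1 0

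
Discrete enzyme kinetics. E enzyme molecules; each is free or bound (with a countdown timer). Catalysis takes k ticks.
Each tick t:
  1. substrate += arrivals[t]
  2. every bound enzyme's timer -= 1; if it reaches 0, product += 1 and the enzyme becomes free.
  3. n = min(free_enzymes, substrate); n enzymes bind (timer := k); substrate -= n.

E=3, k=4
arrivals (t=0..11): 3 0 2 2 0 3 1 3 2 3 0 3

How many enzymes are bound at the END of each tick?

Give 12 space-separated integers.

Answer: 3 3 3 3 3 3 3 3 3 3 3 3

Derivation:
t=0: arr=3 -> substrate=0 bound=3 product=0
t=1: arr=0 -> substrate=0 bound=3 product=0
t=2: arr=2 -> substrate=2 bound=3 product=0
t=3: arr=2 -> substrate=4 bound=3 product=0
t=4: arr=0 -> substrate=1 bound=3 product=3
t=5: arr=3 -> substrate=4 bound=3 product=3
t=6: arr=1 -> substrate=5 bound=3 product=3
t=7: arr=3 -> substrate=8 bound=3 product=3
t=8: arr=2 -> substrate=7 bound=3 product=6
t=9: arr=3 -> substrate=10 bound=3 product=6
t=10: arr=0 -> substrate=10 bound=3 product=6
t=11: arr=3 -> substrate=13 bound=3 product=6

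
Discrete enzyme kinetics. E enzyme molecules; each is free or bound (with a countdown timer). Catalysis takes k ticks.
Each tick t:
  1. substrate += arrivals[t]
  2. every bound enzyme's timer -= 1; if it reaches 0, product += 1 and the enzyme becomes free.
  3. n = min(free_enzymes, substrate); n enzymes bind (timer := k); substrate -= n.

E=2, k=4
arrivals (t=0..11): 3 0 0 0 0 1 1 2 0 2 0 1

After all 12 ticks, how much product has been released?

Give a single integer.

Answer: 4

Derivation:
t=0: arr=3 -> substrate=1 bound=2 product=0
t=1: arr=0 -> substrate=1 bound=2 product=0
t=2: arr=0 -> substrate=1 bound=2 product=0
t=3: arr=0 -> substrate=1 bound=2 product=0
t=4: arr=0 -> substrate=0 bound=1 product=2
t=5: arr=1 -> substrate=0 bound=2 product=2
t=6: arr=1 -> substrate=1 bound=2 product=2
t=7: arr=2 -> substrate=3 bound=2 product=2
t=8: arr=0 -> substrate=2 bound=2 product=3
t=9: arr=2 -> substrate=3 bound=2 product=4
t=10: arr=0 -> substrate=3 bound=2 product=4
t=11: arr=1 -> substrate=4 bound=2 product=4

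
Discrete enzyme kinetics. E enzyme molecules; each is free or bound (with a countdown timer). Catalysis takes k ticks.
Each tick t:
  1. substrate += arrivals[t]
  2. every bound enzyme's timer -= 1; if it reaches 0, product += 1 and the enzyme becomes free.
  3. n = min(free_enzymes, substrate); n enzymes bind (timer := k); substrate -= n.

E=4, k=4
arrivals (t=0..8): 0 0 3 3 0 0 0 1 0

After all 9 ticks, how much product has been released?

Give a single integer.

t=0: arr=0 -> substrate=0 bound=0 product=0
t=1: arr=0 -> substrate=0 bound=0 product=0
t=2: arr=3 -> substrate=0 bound=3 product=0
t=3: arr=3 -> substrate=2 bound=4 product=0
t=4: arr=0 -> substrate=2 bound=4 product=0
t=5: arr=0 -> substrate=2 bound=4 product=0
t=6: arr=0 -> substrate=0 bound=3 product=3
t=7: arr=1 -> substrate=0 bound=3 product=4
t=8: arr=0 -> substrate=0 bound=3 product=4

Answer: 4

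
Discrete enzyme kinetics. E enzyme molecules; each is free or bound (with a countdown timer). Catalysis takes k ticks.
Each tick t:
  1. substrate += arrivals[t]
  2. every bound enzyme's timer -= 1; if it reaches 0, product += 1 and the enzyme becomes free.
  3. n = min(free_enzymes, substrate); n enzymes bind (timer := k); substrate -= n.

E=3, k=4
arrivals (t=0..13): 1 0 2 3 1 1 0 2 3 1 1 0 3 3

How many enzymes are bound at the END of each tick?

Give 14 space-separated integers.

Answer: 1 1 3 3 3 3 3 3 3 3 3 3 3 3

Derivation:
t=0: arr=1 -> substrate=0 bound=1 product=0
t=1: arr=0 -> substrate=0 bound=1 product=0
t=2: arr=2 -> substrate=0 bound=3 product=0
t=3: arr=3 -> substrate=3 bound=3 product=0
t=4: arr=1 -> substrate=3 bound=3 product=1
t=5: arr=1 -> substrate=4 bound=3 product=1
t=6: arr=0 -> substrate=2 bound=3 product=3
t=7: arr=2 -> substrate=4 bound=3 product=3
t=8: arr=3 -> substrate=6 bound=3 product=4
t=9: arr=1 -> substrate=7 bound=3 product=4
t=10: arr=1 -> substrate=6 bound=3 product=6
t=11: arr=0 -> substrate=6 bound=3 product=6
t=12: arr=3 -> substrate=8 bound=3 product=7
t=13: arr=3 -> substrate=11 bound=3 product=7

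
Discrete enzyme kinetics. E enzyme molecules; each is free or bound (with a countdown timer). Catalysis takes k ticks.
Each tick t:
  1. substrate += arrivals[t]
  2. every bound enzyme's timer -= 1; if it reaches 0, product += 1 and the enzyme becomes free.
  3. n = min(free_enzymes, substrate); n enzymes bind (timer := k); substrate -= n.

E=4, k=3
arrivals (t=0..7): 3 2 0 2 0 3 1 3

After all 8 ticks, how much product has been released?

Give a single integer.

t=0: arr=3 -> substrate=0 bound=3 product=0
t=1: arr=2 -> substrate=1 bound=4 product=0
t=2: arr=0 -> substrate=1 bound=4 product=0
t=3: arr=2 -> substrate=0 bound=4 product=3
t=4: arr=0 -> substrate=0 bound=3 product=4
t=5: arr=3 -> substrate=2 bound=4 product=4
t=6: arr=1 -> substrate=0 bound=4 product=7
t=7: arr=3 -> substrate=3 bound=4 product=7

Answer: 7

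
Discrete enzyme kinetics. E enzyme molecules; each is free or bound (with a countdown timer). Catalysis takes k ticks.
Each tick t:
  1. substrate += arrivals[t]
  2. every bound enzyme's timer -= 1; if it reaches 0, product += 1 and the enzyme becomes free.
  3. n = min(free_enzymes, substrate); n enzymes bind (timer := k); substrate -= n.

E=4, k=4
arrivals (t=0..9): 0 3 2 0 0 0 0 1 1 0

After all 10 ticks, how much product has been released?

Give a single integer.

Answer: 5

Derivation:
t=0: arr=0 -> substrate=0 bound=0 product=0
t=1: arr=3 -> substrate=0 bound=3 product=0
t=2: arr=2 -> substrate=1 bound=4 product=0
t=3: arr=0 -> substrate=1 bound=4 product=0
t=4: arr=0 -> substrate=1 bound=4 product=0
t=5: arr=0 -> substrate=0 bound=2 product=3
t=6: arr=0 -> substrate=0 bound=1 product=4
t=7: arr=1 -> substrate=0 bound=2 product=4
t=8: arr=1 -> substrate=0 bound=3 product=4
t=9: arr=0 -> substrate=0 bound=2 product=5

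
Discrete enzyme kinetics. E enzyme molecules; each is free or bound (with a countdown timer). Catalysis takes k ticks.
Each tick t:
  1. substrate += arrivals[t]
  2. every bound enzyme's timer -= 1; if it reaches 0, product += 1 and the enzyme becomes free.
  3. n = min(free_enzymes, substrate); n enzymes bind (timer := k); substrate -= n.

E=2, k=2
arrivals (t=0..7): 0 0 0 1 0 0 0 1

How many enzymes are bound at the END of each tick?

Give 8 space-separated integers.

Answer: 0 0 0 1 1 0 0 1

Derivation:
t=0: arr=0 -> substrate=0 bound=0 product=0
t=1: arr=0 -> substrate=0 bound=0 product=0
t=2: arr=0 -> substrate=0 bound=0 product=0
t=3: arr=1 -> substrate=0 bound=1 product=0
t=4: arr=0 -> substrate=0 bound=1 product=0
t=5: arr=0 -> substrate=0 bound=0 product=1
t=6: arr=0 -> substrate=0 bound=0 product=1
t=7: arr=1 -> substrate=0 bound=1 product=1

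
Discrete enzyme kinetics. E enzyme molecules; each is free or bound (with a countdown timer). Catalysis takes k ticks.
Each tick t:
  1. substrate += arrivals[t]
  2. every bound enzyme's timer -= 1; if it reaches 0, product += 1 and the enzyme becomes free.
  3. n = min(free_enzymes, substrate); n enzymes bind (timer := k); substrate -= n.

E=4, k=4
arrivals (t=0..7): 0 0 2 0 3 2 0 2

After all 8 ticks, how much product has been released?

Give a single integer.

Answer: 2

Derivation:
t=0: arr=0 -> substrate=0 bound=0 product=0
t=1: arr=0 -> substrate=0 bound=0 product=0
t=2: arr=2 -> substrate=0 bound=2 product=0
t=3: arr=0 -> substrate=0 bound=2 product=0
t=4: arr=3 -> substrate=1 bound=4 product=0
t=5: arr=2 -> substrate=3 bound=4 product=0
t=6: arr=0 -> substrate=1 bound=4 product=2
t=7: arr=2 -> substrate=3 bound=4 product=2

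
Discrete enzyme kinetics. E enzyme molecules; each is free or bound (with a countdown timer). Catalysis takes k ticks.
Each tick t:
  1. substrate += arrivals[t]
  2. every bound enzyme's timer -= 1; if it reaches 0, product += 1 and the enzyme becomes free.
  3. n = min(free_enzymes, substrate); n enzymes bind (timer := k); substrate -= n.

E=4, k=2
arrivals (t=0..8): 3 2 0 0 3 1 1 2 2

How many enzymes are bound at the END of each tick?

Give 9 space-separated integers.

Answer: 3 4 2 1 3 4 2 3 4

Derivation:
t=0: arr=3 -> substrate=0 bound=3 product=0
t=1: arr=2 -> substrate=1 bound=4 product=0
t=2: arr=0 -> substrate=0 bound=2 product=3
t=3: arr=0 -> substrate=0 bound=1 product=4
t=4: arr=3 -> substrate=0 bound=3 product=5
t=5: arr=1 -> substrate=0 bound=4 product=5
t=6: arr=1 -> substrate=0 bound=2 product=8
t=7: arr=2 -> substrate=0 bound=3 product=9
t=8: arr=2 -> substrate=0 bound=4 product=10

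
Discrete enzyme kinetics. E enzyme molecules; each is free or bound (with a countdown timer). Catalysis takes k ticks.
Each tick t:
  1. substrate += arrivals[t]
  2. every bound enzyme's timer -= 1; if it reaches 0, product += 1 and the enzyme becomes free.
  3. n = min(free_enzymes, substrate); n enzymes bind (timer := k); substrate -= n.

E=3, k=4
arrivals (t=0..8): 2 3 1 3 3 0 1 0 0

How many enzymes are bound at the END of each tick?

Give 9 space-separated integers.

Answer: 2 3 3 3 3 3 3 3 3

Derivation:
t=0: arr=2 -> substrate=0 bound=2 product=0
t=1: arr=3 -> substrate=2 bound=3 product=0
t=2: arr=1 -> substrate=3 bound=3 product=0
t=3: arr=3 -> substrate=6 bound=3 product=0
t=4: arr=3 -> substrate=7 bound=3 product=2
t=5: arr=0 -> substrate=6 bound=3 product=3
t=6: arr=1 -> substrate=7 bound=3 product=3
t=7: arr=0 -> substrate=7 bound=3 product=3
t=8: arr=0 -> substrate=5 bound=3 product=5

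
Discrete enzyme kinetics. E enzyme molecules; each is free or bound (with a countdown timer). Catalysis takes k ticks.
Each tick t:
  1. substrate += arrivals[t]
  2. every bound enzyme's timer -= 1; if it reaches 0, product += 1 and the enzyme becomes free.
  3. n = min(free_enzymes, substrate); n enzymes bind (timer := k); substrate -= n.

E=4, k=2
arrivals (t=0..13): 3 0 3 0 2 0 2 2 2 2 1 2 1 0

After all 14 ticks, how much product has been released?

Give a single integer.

t=0: arr=3 -> substrate=0 bound=3 product=0
t=1: arr=0 -> substrate=0 bound=3 product=0
t=2: arr=3 -> substrate=0 bound=3 product=3
t=3: arr=0 -> substrate=0 bound=3 product=3
t=4: arr=2 -> substrate=0 bound=2 product=6
t=5: arr=0 -> substrate=0 bound=2 product=6
t=6: arr=2 -> substrate=0 bound=2 product=8
t=7: arr=2 -> substrate=0 bound=4 product=8
t=8: arr=2 -> substrate=0 bound=4 product=10
t=9: arr=2 -> substrate=0 bound=4 product=12
t=10: arr=1 -> substrate=0 bound=3 product=14
t=11: arr=2 -> substrate=0 bound=3 product=16
t=12: arr=1 -> substrate=0 bound=3 product=17
t=13: arr=0 -> substrate=0 bound=1 product=19

Answer: 19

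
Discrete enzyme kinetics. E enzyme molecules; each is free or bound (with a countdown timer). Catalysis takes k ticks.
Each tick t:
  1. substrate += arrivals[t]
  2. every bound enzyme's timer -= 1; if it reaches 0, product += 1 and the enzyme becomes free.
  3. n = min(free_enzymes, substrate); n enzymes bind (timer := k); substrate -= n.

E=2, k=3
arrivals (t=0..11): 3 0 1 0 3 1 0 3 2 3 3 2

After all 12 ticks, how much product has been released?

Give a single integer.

t=0: arr=3 -> substrate=1 bound=2 product=0
t=1: arr=0 -> substrate=1 bound=2 product=0
t=2: arr=1 -> substrate=2 bound=2 product=0
t=3: arr=0 -> substrate=0 bound=2 product=2
t=4: arr=3 -> substrate=3 bound=2 product=2
t=5: arr=1 -> substrate=4 bound=2 product=2
t=6: arr=0 -> substrate=2 bound=2 product=4
t=7: arr=3 -> substrate=5 bound=2 product=4
t=8: arr=2 -> substrate=7 bound=2 product=4
t=9: arr=3 -> substrate=8 bound=2 product=6
t=10: arr=3 -> substrate=11 bound=2 product=6
t=11: arr=2 -> substrate=13 bound=2 product=6

Answer: 6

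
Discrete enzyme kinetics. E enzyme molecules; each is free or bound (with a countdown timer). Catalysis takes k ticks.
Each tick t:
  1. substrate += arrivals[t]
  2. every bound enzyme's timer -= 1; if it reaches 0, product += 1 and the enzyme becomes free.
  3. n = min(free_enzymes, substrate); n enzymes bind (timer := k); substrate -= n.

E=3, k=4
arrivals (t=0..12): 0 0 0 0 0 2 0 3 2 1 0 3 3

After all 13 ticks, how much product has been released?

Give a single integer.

Answer: 3

Derivation:
t=0: arr=0 -> substrate=0 bound=0 product=0
t=1: arr=0 -> substrate=0 bound=0 product=0
t=2: arr=0 -> substrate=0 bound=0 product=0
t=3: arr=0 -> substrate=0 bound=0 product=0
t=4: arr=0 -> substrate=0 bound=0 product=0
t=5: arr=2 -> substrate=0 bound=2 product=0
t=6: arr=0 -> substrate=0 bound=2 product=0
t=7: arr=3 -> substrate=2 bound=3 product=0
t=8: arr=2 -> substrate=4 bound=3 product=0
t=9: arr=1 -> substrate=3 bound=3 product=2
t=10: arr=0 -> substrate=3 bound=3 product=2
t=11: arr=3 -> substrate=5 bound=3 product=3
t=12: arr=3 -> substrate=8 bound=3 product=3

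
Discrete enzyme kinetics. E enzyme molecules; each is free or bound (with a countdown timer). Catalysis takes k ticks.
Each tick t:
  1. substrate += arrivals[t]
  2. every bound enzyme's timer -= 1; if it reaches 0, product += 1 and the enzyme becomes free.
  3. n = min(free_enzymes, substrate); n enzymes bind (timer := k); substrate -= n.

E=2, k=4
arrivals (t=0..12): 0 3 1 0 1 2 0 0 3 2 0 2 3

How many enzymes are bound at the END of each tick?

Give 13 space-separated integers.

Answer: 0 2 2 2 2 2 2 2 2 2 2 2 2

Derivation:
t=0: arr=0 -> substrate=0 bound=0 product=0
t=1: arr=3 -> substrate=1 bound=2 product=0
t=2: arr=1 -> substrate=2 bound=2 product=0
t=3: arr=0 -> substrate=2 bound=2 product=0
t=4: arr=1 -> substrate=3 bound=2 product=0
t=5: arr=2 -> substrate=3 bound=2 product=2
t=6: arr=0 -> substrate=3 bound=2 product=2
t=7: arr=0 -> substrate=3 bound=2 product=2
t=8: arr=3 -> substrate=6 bound=2 product=2
t=9: arr=2 -> substrate=6 bound=2 product=4
t=10: arr=0 -> substrate=6 bound=2 product=4
t=11: arr=2 -> substrate=8 bound=2 product=4
t=12: arr=3 -> substrate=11 bound=2 product=4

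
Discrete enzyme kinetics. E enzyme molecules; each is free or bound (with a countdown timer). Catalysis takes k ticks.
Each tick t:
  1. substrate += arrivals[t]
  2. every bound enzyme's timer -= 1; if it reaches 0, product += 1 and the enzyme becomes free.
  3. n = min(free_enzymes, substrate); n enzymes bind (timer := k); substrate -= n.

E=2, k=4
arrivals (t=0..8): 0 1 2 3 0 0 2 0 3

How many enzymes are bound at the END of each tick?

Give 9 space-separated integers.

Answer: 0 1 2 2 2 2 2 2 2

Derivation:
t=0: arr=0 -> substrate=0 bound=0 product=0
t=1: arr=1 -> substrate=0 bound=1 product=0
t=2: arr=2 -> substrate=1 bound=2 product=0
t=3: arr=3 -> substrate=4 bound=2 product=0
t=4: arr=0 -> substrate=4 bound=2 product=0
t=5: arr=0 -> substrate=3 bound=2 product=1
t=6: arr=2 -> substrate=4 bound=2 product=2
t=7: arr=0 -> substrate=4 bound=2 product=2
t=8: arr=3 -> substrate=7 bound=2 product=2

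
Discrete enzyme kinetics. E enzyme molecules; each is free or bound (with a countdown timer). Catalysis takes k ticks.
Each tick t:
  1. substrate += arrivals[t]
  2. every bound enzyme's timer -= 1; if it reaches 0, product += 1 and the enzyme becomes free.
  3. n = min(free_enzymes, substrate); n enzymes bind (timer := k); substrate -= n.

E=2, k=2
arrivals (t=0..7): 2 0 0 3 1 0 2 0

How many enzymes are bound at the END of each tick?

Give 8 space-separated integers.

t=0: arr=2 -> substrate=0 bound=2 product=0
t=1: arr=0 -> substrate=0 bound=2 product=0
t=2: arr=0 -> substrate=0 bound=0 product=2
t=3: arr=3 -> substrate=1 bound=2 product=2
t=4: arr=1 -> substrate=2 bound=2 product=2
t=5: arr=0 -> substrate=0 bound=2 product=4
t=6: arr=2 -> substrate=2 bound=2 product=4
t=7: arr=0 -> substrate=0 bound=2 product=6

Answer: 2 2 0 2 2 2 2 2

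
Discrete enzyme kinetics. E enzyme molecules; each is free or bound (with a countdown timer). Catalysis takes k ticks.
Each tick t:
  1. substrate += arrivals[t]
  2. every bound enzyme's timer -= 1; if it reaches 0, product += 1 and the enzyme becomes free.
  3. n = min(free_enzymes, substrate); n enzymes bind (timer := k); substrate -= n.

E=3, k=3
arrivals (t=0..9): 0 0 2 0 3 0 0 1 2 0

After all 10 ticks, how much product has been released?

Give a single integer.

Answer: 5

Derivation:
t=0: arr=0 -> substrate=0 bound=0 product=0
t=1: arr=0 -> substrate=0 bound=0 product=0
t=2: arr=2 -> substrate=0 bound=2 product=0
t=3: arr=0 -> substrate=0 bound=2 product=0
t=4: arr=3 -> substrate=2 bound=3 product=0
t=5: arr=0 -> substrate=0 bound=3 product=2
t=6: arr=0 -> substrate=0 bound=3 product=2
t=7: arr=1 -> substrate=0 bound=3 product=3
t=8: arr=2 -> substrate=0 bound=3 product=5
t=9: arr=0 -> substrate=0 bound=3 product=5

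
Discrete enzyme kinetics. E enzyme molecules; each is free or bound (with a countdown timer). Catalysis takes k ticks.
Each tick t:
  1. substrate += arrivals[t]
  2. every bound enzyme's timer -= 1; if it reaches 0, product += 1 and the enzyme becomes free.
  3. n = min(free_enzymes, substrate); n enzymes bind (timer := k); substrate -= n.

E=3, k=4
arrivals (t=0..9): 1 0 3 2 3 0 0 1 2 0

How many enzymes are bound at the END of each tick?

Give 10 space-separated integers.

Answer: 1 1 3 3 3 3 3 3 3 3

Derivation:
t=0: arr=1 -> substrate=0 bound=1 product=0
t=1: arr=0 -> substrate=0 bound=1 product=0
t=2: arr=3 -> substrate=1 bound=3 product=0
t=3: arr=2 -> substrate=3 bound=3 product=0
t=4: arr=3 -> substrate=5 bound=3 product=1
t=5: arr=0 -> substrate=5 bound=3 product=1
t=6: arr=0 -> substrate=3 bound=3 product=3
t=7: arr=1 -> substrate=4 bound=3 product=3
t=8: arr=2 -> substrate=5 bound=3 product=4
t=9: arr=0 -> substrate=5 bound=3 product=4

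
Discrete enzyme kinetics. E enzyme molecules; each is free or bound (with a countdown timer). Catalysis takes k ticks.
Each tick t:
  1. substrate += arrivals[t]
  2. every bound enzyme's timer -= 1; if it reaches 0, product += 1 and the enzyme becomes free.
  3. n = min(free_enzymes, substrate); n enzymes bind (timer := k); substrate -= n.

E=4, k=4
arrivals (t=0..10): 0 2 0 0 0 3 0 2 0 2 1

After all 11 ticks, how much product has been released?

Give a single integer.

Answer: 5

Derivation:
t=0: arr=0 -> substrate=0 bound=0 product=0
t=1: arr=2 -> substrate=0 bound=2 product=0
t=2: arr=0 -> substrate=0 bound=2 product=0
t=3: arr=0 -> substrate=0 bound=2 product=0
t=4: arr=0 -> substrate=0 bound=2 product=0
t=5: arr=3 -> substrate=0 bound=3 product=2
t=6: arr=0 -> substrate=0 bound=3 product=2
t=7: arr=2 -> substrate=1 bound=4 product=2
t=8: arr=0 -> substrate=1 bound=4 product=2
t=9: arr=2 -> substrate=0 bound=4 product=5
t=10: arr=1 -> substrate=1 bound=4 product=5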